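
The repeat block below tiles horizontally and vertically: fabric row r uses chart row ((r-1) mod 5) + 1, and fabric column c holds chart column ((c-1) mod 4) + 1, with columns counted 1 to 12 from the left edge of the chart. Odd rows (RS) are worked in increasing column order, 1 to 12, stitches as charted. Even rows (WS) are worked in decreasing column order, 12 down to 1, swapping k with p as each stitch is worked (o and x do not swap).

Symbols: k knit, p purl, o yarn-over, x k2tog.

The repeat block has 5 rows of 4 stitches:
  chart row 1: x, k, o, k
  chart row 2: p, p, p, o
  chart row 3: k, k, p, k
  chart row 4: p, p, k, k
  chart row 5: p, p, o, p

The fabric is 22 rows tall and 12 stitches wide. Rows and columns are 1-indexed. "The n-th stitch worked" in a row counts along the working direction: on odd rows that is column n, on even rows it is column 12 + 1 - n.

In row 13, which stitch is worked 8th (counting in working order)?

Result:
k

Derivation:
Row 13 uses chart row ((13-1) mod 5)+1 = 3. Row 13 is odd, so RS.
Chart row 3 tiled across columns 1-12: k k p k k k p k k k p k
Right side: take the tiled row as-is (worked left to right from column 1).
Stitch 8 in working order -> k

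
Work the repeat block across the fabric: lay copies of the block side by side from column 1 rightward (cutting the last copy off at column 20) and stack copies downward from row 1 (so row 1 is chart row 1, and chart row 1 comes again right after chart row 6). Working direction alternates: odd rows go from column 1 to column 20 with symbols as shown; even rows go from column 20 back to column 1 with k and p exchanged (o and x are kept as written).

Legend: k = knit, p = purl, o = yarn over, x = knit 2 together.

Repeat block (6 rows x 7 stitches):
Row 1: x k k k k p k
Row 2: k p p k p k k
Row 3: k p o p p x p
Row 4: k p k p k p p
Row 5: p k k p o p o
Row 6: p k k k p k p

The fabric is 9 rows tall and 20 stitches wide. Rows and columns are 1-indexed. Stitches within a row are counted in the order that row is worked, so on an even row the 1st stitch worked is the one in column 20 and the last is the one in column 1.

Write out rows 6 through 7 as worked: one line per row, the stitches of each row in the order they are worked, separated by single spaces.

Row 6: chart row 6, WS - tiled (columns 1-20): p k k k p k p p k k k p k p p k k k p k; work from column 20 back to 1 with k<->p swapped.
Row 7: chart row 1, RS - tile across columns 1-20 and work as-is.

== ROWS AS WORKED ==
p k p p p k k p k p p p k k p k p p p k
x k k k k p k x k k k k p k x k k k k p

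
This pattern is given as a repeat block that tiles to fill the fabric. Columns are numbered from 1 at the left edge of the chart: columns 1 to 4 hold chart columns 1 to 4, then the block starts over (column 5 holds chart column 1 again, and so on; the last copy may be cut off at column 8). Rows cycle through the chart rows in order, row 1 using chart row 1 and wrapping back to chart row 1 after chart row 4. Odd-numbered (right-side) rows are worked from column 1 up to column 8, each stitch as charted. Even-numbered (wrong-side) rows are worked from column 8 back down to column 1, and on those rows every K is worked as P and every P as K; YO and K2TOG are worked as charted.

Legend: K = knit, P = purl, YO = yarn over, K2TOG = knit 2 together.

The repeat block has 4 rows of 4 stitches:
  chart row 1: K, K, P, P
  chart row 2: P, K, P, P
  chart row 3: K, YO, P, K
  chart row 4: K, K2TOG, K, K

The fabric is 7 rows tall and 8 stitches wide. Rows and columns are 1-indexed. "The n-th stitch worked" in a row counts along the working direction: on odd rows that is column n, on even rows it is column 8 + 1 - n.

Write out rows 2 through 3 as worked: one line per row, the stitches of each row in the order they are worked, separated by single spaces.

Result:
K K P K K K P K
K YO P K K YO P K

Derivation:
Row 2: chart row 2, WS - tiled (columns 1-8): P K P P P K P P; work from column 8 back to 1 with K<->P swapped.
Row 3: chart row 3, RS - tile across columns 1-8 and work as-is.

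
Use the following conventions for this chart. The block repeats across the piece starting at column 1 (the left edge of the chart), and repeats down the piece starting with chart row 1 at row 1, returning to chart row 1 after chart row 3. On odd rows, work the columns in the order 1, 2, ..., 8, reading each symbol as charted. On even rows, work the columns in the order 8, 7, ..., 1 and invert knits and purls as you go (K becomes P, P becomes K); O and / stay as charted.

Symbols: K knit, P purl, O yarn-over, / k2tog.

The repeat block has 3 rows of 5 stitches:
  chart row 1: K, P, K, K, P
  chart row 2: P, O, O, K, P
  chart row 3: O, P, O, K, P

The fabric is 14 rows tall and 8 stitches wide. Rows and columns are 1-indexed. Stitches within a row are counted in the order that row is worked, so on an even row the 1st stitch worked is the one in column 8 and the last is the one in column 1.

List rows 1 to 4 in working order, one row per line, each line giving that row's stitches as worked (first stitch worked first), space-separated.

Rows as worked:
K P K K P K P K
O O K K P O O K
O P O K P O P O
P K P K P P K P

Derivation:
Row 1: chart row 1, RS - tile across columns 1-8 and work as-is.
Row 2: chart row 2, WS - tiled (columns 1-8): P O O K P P O O; work from column 8 back to 1 with K<->P swapped.
Row 3: chart row 3, RS - tile across columns 1-8 and work as-is.
Row 4: chart row 1, WS - tiled (columns 1-8): K P K K P K P K; work from column 8 back to 1 with K<->P swapped.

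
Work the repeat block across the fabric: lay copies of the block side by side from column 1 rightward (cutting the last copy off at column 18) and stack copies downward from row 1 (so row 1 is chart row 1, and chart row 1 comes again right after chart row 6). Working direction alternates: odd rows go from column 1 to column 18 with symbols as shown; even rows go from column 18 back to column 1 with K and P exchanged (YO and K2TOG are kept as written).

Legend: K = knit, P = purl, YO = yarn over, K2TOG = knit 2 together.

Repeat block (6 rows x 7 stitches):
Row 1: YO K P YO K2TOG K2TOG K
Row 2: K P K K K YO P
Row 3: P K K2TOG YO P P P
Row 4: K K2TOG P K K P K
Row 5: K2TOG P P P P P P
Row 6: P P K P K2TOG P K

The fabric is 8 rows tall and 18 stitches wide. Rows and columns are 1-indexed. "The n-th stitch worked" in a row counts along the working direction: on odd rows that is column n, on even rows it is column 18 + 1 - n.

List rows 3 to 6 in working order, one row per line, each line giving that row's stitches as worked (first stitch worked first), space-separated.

Row 3: chart row 3, RS - tile across columns 1-18 and work as-is.
Row 4: chart row 4, WS - tiled (columns 1-18): K K2TOG P K K P K K K2TOG P K K P K K K2TOG P K; work from column 18 back to 1 with K<->P swapped.
Row 5: chart row 5, RS - tile across columns 1-18 and work as-is.
Row 6: chart row 6, WS - tiled (columns 1-18): P P K P K2TOG P K P P K P K2TOG P K P P K P; work from column 18 back to 1 with K<->P swapped.

== ROWS AS WORKED ==
P K K2TOG YO P P P P K K2TOG YO P P P P K K2TOG YO
P K K2TOG P P K P P K K2TOG P P K P P K K2TOG P
K2TOG P P P P P P K2TOG P P P P P P K2TOG P P P
K P K K P K K2TOG K P K K P K K2TOG K P K K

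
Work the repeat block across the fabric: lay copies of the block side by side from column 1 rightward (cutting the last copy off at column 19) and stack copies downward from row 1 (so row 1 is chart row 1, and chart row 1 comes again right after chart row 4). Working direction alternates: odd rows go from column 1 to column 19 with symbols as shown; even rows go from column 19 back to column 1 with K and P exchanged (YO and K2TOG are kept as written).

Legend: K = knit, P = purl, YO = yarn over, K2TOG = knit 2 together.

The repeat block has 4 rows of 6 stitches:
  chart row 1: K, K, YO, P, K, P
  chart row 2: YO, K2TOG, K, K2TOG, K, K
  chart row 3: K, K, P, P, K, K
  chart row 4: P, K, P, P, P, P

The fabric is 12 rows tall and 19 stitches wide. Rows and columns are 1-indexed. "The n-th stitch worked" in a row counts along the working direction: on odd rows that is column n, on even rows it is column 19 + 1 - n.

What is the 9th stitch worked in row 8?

Row 8: (8-1) mod 4 = 3, so use chart row 4. Even row -> WS.
Chart row 4 tiled across columns 1-19: P K P P P P P K P P P P P K P P P P P
WS row: flip the tiled sequence (start at column 19) and apply K<->P; YO and K2TOG stay.
Row 8 as worked: K K K K K P K K K K K P K K K K K P K
The 9th stitch worked is K.

== STITCH ==
K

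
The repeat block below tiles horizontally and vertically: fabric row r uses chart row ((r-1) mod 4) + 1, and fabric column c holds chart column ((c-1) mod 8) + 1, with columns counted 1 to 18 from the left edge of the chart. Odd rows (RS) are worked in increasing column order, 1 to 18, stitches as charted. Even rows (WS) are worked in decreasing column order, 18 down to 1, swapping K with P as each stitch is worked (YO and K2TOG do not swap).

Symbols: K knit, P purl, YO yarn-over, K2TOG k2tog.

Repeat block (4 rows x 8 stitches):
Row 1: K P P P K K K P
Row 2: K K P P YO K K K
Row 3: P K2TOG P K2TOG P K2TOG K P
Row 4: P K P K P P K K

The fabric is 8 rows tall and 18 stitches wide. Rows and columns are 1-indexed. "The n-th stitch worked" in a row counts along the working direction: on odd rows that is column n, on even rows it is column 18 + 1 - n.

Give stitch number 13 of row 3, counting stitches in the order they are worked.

Result:
P

Derivation:
Row 3 uses chart row ((3-1) mod 4)+1 = 3. Row 3 is odd, so RS.
Chart row 3 tiled across columns 1-18: P K2TOG P K2TOG P K2TOG K P P K2TOG P K2TOG P K2TOG K P P K2TOG
RS: work column 1 to column 18, symbols as charted — the tiled row is the row as worked.
Stitch 13 in working order -> P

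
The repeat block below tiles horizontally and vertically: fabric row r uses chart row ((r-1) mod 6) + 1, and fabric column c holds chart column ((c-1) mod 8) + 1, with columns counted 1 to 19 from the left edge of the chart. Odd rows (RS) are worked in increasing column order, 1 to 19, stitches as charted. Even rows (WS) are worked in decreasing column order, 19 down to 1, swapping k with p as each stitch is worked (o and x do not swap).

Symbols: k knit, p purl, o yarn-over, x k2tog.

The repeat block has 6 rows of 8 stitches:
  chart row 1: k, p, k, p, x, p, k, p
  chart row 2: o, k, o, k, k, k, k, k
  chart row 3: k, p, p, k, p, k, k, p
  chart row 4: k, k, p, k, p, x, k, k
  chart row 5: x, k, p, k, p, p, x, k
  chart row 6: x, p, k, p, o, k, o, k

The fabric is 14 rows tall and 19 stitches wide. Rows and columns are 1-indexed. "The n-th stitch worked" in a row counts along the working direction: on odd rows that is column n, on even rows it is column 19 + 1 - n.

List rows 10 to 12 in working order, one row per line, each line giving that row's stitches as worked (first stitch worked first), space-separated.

Row 10: chart row 4, WS - tiled (columns 1-19): k k p k p x k k k k p k p x k k k k p; work from column 19 back to 1 with k<->p swapped.
Row 11: chart row 5, RS - tile across columns 1-19 and work as-is.
Row 12: chart row 6, WS - tiled (columns 1-19): x p k p o k o k x p k p o k o k x p k; work from column 19 back to 1 with k<->p swapped.

Rows as worked:
k p p p p x k p k p p p p x k p k p p
x k p k p p x k x k p k p p x k x k p
p k x p o p o k p k x p o p o k p k x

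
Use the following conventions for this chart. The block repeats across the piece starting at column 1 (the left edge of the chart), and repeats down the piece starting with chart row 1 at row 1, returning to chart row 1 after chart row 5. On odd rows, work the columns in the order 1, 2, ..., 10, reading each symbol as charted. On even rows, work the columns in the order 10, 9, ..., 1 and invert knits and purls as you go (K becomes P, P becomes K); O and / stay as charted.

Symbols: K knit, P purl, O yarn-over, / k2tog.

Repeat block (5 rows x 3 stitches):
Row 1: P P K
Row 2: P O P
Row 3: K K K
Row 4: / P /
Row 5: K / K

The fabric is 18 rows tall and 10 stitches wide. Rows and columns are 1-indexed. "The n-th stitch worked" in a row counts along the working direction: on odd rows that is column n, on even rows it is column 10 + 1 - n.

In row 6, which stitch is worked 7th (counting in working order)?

Row 6 uses chart row ((6-1) mod 5)+1 = 1. Row 6 is even, so WS.
Chart row 1 tiled across columns 1-10: P P K P P K P P K P
WS row: flip the tiled sequence (start at column 10) and apply K<->P; O and / stay.
Row 6 as worked: K P K K P K K P K K
Counting 7 along the worked row gives K.

== STITCH ==
K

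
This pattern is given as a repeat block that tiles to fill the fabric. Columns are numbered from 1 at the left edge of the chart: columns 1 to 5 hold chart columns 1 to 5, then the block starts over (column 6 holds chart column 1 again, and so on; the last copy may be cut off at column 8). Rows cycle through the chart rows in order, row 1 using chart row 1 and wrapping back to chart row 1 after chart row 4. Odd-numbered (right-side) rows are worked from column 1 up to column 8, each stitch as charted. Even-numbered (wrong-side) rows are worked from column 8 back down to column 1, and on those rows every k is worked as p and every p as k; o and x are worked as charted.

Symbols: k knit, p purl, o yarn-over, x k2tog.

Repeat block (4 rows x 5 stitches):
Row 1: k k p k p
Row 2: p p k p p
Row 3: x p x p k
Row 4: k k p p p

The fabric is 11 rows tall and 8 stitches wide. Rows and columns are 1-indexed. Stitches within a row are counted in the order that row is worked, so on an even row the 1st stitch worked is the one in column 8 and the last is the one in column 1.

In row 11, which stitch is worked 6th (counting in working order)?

Row 11: (11-1) mod 4 = 2, so use chart row 3. Odd row -> RS.
Chart row 3 tiled across columns 1-8: x p x p k x p x
RS row: no reversal, no swap; stitch n worked = column n.
Stitch 6 in working order -> x

Stitch:
x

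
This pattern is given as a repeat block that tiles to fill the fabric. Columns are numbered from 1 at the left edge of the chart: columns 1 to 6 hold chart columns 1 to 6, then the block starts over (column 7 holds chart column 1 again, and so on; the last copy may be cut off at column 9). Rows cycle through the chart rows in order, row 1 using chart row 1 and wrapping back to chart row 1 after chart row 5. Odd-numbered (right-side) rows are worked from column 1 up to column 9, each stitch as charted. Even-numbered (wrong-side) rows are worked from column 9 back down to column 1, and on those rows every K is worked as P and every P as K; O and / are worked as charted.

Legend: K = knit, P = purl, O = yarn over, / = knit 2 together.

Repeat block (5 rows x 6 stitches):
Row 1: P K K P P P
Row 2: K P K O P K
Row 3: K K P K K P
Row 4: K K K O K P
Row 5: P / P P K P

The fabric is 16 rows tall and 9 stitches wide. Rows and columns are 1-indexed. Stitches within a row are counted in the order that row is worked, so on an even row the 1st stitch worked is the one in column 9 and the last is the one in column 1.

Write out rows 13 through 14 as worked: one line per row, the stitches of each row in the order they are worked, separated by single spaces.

Rows as worked:
K K P K K P K K P
P P P K P O P P P

Derivation:
Row 13: chart row 3, RS - tile across columns 1-9 and work as-is.
Row 14: chart row 4, WS - tiled (columns 1-9): K K K O K P K K K; work from column 9 back to 1 with K<->P swapped.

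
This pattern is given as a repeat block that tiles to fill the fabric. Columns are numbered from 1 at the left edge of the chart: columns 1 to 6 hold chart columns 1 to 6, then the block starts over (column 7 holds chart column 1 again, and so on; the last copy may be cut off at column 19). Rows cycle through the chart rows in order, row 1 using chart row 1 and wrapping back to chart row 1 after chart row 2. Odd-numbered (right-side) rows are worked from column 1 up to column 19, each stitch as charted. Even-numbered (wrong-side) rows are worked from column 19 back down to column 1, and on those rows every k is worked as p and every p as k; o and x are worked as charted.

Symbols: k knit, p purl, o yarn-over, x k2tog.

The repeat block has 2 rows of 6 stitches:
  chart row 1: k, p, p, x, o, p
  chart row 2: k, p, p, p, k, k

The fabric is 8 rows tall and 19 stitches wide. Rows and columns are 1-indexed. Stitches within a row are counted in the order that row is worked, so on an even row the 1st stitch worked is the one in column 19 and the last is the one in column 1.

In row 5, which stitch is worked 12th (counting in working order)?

Result:
p

Derivation:
For row 5: chart row = ((5-1) mod 2) + 1 = 1; this is a RS (odd) row.
Chart row 1 tiled across columns 1-19: k p p x o p k p p x o p k p p x o p k
RS: work column 1 to column 19, symbols as charted — the tiled row is the row as worked.
Counting 12 along the worked row gives p.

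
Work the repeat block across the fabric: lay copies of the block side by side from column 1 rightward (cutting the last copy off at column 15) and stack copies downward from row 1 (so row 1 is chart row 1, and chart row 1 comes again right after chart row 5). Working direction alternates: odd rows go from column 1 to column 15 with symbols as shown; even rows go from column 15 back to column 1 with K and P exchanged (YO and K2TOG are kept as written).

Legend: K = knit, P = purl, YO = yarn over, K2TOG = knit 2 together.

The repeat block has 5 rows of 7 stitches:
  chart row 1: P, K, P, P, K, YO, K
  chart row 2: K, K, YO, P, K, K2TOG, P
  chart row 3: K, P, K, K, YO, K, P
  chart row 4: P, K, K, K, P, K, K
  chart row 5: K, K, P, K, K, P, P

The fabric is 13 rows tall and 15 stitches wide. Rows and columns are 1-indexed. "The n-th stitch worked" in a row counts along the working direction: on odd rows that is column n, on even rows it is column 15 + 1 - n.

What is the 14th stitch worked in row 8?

Row 8: (8-1) mod 5 = 2, so use chart row 3. Even row -> WS.
Chart row 3 tiled across columns 1-15: K P K K YO K P K P K K YO K P K
WS row: flip the tiled sequence (start at column 15) and apply K<->P; YO and K2TOG stay.
Row 8 as worked: P K P YO P P K P K P YO P P K P
Stitch 14 in working order -> K

== STITCH ==
K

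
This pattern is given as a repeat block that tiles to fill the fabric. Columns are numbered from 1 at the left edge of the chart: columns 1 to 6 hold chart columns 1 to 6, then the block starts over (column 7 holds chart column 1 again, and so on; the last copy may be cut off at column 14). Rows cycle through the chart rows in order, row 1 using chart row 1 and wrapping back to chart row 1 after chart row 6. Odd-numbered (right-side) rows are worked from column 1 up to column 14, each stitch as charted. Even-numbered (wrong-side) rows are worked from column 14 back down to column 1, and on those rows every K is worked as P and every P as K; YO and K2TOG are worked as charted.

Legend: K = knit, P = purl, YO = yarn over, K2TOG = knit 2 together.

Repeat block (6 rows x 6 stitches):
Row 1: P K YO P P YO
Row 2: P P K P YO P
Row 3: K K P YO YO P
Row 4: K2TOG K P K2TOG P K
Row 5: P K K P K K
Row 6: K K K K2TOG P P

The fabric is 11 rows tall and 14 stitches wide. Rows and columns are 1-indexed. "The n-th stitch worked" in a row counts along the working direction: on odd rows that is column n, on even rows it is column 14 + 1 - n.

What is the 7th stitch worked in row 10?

Stitch:
P

Derivation:
For row 10: chart row = ((10-1) mod 6) + 1 = 4; this is a WS (even) row.
Chart row 4 tiled across columns 1-14: K2TOG K P K2TOG P K K2TOG K P K2TOG P K K2TOG K
WS: work from column 14 back to column 1 (reverse the tiled row), swapping K<->P (YO and K2TOG unchanged).
Row 10 as worked: P K2TOG P K K2TOG K P K2TOG P K K2TOG K P K2TOG
Counting 7 along the worked row gives P.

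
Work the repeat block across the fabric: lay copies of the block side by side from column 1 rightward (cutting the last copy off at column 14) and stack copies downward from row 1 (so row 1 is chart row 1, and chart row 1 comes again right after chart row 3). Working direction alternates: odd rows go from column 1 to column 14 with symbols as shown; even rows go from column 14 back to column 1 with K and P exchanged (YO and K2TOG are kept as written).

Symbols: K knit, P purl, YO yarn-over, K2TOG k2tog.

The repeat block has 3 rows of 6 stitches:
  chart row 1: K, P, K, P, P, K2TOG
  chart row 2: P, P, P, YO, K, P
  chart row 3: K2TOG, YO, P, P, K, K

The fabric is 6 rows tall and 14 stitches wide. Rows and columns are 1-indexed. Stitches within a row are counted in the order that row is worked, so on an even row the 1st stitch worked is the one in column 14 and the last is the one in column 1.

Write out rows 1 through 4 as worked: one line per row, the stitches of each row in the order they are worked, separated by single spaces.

Row 1: chart row 1, RS - tile across columns 1-14 and work as-is.
Row 2: chart row 2, WS - tiled (columns 1-14): P P P YO K P P P P YO K P P P; work from column 14 back to 1 with K<->P swapped.
Row 3: chart row 3, RS - tile across columns 1-14 and work as-is.
Row 4: chart row 1, WS - tiled (columns 1-14): K P K P P K2TOG K P K P P K2TOG K P; work from column 14 back to 1 with K<->P swapped.

Rows as worked:
K P K P P K2TOG K P K P P K2TOG K P
K K K P YO K K K K P YO K K K
K2TOG YO P P K K K2TOG YO P P K K K2TOG YO
K P K2TOG K K P K P K2TOG K K P K P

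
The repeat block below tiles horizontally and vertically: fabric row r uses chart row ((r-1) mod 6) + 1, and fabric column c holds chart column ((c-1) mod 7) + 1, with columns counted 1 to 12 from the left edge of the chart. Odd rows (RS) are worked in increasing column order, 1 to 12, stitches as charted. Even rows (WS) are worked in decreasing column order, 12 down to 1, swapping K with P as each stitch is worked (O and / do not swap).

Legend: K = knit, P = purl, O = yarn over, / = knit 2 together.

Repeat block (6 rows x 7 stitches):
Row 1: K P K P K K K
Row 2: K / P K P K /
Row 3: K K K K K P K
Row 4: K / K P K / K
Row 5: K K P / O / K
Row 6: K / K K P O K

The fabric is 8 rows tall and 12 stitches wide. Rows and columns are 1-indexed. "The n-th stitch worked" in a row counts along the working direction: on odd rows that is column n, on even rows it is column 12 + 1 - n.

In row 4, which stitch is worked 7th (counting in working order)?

Row 4: (4-1) mod 6 = 3, so use chart row 4. Even row -> WS.
Chart row 4 tiled across columns 1-12: K / K P K / K K / K P K
WS row: flip the tiled sequence (start at column 12) and apply K<->P; O and / stay.
Row 4 as worked: P K P / P P / P K P / P
The 7th stitch worked is /.

== STITCH ==
/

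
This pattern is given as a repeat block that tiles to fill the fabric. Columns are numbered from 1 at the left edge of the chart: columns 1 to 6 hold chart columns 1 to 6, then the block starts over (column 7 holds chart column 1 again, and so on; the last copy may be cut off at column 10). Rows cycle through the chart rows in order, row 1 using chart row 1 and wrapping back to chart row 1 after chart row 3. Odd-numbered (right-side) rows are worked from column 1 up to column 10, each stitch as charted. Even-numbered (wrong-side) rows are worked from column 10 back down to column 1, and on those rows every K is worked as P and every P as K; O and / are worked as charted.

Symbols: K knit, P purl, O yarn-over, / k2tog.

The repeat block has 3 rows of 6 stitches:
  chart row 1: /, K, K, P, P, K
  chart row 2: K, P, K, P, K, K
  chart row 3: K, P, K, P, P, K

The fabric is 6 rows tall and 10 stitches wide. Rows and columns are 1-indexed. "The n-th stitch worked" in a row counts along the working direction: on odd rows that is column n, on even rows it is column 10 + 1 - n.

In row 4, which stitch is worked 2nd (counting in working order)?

Row 4 uses chart row ((4-1) mod 3)+1 = 1. Row 4 is even, so WS.
Chart row 1 tiled across columns 1-10: / K K P P K / K K P
WS: work from column 10 back to column 1 (reverse the tiled row), swapping K<->P (O and / unchanged).
Row 4 as worked: K P P / P K K P P /
Stitch 2 in working order -> P

Stitch:
P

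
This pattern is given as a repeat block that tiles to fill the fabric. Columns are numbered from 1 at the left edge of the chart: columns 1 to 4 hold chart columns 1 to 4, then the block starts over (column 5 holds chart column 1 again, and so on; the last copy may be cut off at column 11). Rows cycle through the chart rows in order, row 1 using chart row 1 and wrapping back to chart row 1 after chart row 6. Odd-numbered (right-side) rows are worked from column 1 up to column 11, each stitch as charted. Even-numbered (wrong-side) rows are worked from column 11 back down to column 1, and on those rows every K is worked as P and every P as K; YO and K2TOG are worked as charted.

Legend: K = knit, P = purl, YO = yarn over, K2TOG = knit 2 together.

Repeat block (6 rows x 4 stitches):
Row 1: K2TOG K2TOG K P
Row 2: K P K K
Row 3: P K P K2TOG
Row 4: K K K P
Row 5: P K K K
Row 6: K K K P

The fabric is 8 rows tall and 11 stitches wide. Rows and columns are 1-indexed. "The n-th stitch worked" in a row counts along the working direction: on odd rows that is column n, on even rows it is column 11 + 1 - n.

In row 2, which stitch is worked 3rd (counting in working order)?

== STITCH ==
P

Derivation:
Row 2 uses chart row ((2-1) mod 6)+1 = 2. Row 2 is even, so WS.
Chart row 2 tiled across columns 1-11: K P K K K P K K K P K
Wrong side: read the tiled row from column 11 down to 1 and exchange K with P (leave YO, K2TOG).
Row 2 as worked: P K P P P K P P P K P
Stitch 3 in working order -> P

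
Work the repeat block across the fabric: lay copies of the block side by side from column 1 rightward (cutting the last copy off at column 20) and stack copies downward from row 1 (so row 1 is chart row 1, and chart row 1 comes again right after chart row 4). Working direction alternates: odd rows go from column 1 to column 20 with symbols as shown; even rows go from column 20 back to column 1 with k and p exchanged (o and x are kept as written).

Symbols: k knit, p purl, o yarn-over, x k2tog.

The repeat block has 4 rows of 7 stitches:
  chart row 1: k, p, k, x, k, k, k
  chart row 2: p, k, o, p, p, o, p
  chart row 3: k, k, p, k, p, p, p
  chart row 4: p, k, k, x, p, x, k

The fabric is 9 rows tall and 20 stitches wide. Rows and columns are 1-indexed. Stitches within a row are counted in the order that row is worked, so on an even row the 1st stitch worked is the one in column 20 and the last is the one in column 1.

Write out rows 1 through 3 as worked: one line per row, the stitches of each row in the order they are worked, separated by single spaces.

Row 1: chart row 1, RS - tile across columns 1-20 and work as-is.
Row 2: chart row 2, WS - tiled (columns 1-20): p k o p p o p p k o p p o p p k o p p o; work from column 20 back to 1 with k<->p swapped.
Row 3: chart row 3, RS - tile across columns 1-20 and work as-is.

Rows as worked:
k p k x k k k k p k x k k k k p k x k k
o k k o p k k o k k o p k k o k k o p k
k k p k p p p k k p k p p p k k p k p p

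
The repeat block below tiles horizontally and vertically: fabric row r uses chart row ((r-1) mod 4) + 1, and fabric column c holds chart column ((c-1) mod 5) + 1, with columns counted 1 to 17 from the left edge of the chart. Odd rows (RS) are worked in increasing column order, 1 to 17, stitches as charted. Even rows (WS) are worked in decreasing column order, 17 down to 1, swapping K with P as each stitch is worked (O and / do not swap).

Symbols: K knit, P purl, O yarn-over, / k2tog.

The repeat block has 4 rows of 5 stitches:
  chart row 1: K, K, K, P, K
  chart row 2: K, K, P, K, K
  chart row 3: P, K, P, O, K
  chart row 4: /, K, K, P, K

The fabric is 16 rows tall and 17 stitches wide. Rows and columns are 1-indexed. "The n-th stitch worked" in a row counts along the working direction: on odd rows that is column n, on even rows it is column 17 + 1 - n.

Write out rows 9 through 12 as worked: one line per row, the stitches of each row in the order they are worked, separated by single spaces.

Row 9: chart row 1, RS - tile across columns 1-17 and work as-is.
Row 10: chart row 2, WS - tiled (columns 1-17): K K P K K K K P K K K K P K K K K; work from column 17 back to 1 with K<->P swapped.
Row 11: chart row 3, RS - tile across columns 1-17 and work as-is.
Row 12: chart row 4, WS - tiled (columns 1-17): / K K P K / K K P K / K K P K / K; work from column 17 back to 1 with K<->P swapped.

Rows as worked:
K K K P K K K K P K K K K P K K K
P P P P K P P P P K P P P P K P P
P K P O K P K P O K P K P O K P K
P / P K P P / P K P P / P K P P /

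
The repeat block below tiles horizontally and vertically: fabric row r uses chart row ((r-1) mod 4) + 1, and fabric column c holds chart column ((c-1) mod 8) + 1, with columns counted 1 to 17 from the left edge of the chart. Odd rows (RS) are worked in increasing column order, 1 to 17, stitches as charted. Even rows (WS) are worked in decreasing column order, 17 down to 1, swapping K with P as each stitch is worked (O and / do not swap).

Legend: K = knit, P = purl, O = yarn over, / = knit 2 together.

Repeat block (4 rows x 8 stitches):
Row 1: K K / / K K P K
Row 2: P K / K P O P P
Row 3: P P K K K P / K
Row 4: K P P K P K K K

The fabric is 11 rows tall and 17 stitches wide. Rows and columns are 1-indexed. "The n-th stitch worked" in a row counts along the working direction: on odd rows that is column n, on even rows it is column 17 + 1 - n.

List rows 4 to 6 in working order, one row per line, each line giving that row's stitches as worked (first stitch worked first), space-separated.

Result:
P P P P K P K K P P P P K P K K P
K K / / K K P K K K / / K K P K K
K K K O K P / P K K K O K P / P K

Derivation:
Row 4: chart row 4, WS - tiled (columns 1-17): K P P K P K K K K P P K P K K K K; work from column 17 back to 1 with K<->P swapped.
Row 5: chart row 1, RS - tile across columns 1-17 and work as-is.
Row 6: chart row 2, WS - tiled (columns 1-17): P K / K P O P P P K / K P O P P P; work from column 17 back to 1 with K<->P swapped.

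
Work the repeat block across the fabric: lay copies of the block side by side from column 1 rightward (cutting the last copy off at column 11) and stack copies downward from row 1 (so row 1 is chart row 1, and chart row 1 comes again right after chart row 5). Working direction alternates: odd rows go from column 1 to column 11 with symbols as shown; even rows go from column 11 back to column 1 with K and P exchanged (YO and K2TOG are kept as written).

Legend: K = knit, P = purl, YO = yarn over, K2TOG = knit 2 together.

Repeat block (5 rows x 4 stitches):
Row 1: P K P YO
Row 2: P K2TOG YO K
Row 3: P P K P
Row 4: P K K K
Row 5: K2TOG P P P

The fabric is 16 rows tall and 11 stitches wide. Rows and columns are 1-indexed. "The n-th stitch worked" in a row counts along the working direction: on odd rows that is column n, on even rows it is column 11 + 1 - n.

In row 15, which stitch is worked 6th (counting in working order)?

== STITCH ==
P

Derivation:
Row 15 uses chart row ((15-1) mod 5)+1 = 5. Row 15 is odd, so RS.
Chart row 5 tiled across columns 1-11: K2TOG P P P K2TOG P P P K2TOG P P
RS row: no reversal, no swap; stitch n worked = column n.
Stitch 6 in working order -> P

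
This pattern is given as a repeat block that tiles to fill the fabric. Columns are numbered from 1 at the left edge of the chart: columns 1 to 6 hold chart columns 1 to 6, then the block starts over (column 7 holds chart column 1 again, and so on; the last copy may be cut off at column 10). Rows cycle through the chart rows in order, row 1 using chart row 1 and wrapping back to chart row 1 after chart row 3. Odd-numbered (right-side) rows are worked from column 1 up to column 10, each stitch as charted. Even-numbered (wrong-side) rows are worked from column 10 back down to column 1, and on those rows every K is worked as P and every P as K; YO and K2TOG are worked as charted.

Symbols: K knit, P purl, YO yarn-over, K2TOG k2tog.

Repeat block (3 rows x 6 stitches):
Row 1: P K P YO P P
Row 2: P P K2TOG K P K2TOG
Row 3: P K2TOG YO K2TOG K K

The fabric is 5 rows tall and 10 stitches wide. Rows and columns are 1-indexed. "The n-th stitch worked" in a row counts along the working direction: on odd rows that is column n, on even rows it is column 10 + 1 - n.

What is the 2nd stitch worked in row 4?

Stitch:
K

Derivation:
Row 4 uses chart row ((4-1) mod 3)+1 = 1. Row 4 is even, so WS.
Chart row 1 tiled across columns 1-10: P K P YO P P P K P YO
Wrong side: read the tiled row from column 10 down to 1 and exchange K with P (leave YO, K2TOG).
Row 4 as worked: YO K P K K K YO K P K
Counting 2 along the worked row gives K.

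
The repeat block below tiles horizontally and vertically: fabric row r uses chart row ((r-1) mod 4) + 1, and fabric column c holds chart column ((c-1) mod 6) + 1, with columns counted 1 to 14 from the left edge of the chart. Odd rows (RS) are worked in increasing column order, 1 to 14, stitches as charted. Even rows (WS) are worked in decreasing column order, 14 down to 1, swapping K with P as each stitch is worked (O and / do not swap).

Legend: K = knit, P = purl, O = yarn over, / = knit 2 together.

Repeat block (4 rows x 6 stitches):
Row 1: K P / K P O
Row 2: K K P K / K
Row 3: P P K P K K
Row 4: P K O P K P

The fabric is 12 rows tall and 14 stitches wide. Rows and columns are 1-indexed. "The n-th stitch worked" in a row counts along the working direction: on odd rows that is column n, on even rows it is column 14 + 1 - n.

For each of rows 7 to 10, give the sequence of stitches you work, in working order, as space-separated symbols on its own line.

Result:
P P K P K K P P K P K K P P
P K K P K O P K K P K O P K
K P / K P O K P / K P O K P
P P P / P K P P P / P K P P

Derivation:
Row 7: chart row 3, RS - tile across columns 1-14 and work as-is.
Row 8: chart row 4, WS - tiled (columns 1-14): P K O P K P P K O P K P P K; work from column 14 back to 1 with K<->P swapped.
Row 9: chart row 1, RS - tile across columns 1-14 and work as-is.
Row 10: chart row 2, WS - tiled (columns 1-14): K K P K / K K K P K / K K K; work from column 14 back to 1 with K<->P swapped.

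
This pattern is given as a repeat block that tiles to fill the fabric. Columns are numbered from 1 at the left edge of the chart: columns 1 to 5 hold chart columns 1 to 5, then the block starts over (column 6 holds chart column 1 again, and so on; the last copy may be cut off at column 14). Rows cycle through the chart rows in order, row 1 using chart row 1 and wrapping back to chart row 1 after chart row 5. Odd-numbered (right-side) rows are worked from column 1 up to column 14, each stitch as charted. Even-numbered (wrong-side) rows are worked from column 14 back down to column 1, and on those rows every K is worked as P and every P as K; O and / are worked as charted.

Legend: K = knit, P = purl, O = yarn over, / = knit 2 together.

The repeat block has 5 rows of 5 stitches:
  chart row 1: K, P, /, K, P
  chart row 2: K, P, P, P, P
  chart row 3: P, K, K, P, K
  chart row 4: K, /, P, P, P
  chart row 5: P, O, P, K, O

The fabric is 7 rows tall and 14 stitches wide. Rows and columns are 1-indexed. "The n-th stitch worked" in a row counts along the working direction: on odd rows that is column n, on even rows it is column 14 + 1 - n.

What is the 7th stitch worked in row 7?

== STITCH ==
P

Derivation:
For row 7: chart row = ((7-1) mod 5) + 1 = 2; this is a RS (odd) row.
Chart row 2 tiled across columns 1-14: K P P P P K P P P P K P P P
RS: work column 1 to column 14, symbols as charted — the tiled row is the row as worked.
Stitch 7 in working order -> P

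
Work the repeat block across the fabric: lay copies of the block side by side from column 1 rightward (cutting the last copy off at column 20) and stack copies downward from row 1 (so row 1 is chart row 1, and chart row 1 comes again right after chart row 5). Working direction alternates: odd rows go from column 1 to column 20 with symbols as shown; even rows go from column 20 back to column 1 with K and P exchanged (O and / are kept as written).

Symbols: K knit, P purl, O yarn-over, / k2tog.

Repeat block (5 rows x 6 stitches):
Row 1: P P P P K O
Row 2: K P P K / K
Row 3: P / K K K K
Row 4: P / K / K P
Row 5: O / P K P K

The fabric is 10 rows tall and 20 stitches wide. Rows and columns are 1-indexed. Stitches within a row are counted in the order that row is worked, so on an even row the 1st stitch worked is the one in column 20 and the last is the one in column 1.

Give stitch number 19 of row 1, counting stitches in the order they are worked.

== STITCH ==
P

Derivation:
Row 1 uses chart row ((1-1) mod 5)+1 = 1. Row 1 is odd, so RS.
Chart row 1 tiled across columns 1-20: P P P P K O P P P P K O P P P P K O P P
Right side: take the tiled row as-is (worked left to right from column 1).
Stitch 19 in working order -> P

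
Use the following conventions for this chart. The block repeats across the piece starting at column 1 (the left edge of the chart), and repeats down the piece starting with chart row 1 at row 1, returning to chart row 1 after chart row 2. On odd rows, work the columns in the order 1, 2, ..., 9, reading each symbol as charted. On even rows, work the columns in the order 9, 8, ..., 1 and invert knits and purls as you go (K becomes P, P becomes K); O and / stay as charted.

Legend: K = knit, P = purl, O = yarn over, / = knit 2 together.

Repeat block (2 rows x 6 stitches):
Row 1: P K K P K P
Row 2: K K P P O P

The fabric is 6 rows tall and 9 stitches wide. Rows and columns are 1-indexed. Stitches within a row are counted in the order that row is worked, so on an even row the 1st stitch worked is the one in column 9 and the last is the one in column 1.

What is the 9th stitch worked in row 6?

Stitch:
P

Derivation:
For row 6: chart row = ((6-1) mod 2) + 1 = 2; this is a WS (even) row.
Chart row 2 tiled across columns 1-9: K K P P O P K K P
WS: work from column 9 back to column 1 (reverse the tiled row), swapping K<->P (O and / unchanged).
Row 6 as worked: K P P K O K K P P
Counting 9 along the worked row gives P.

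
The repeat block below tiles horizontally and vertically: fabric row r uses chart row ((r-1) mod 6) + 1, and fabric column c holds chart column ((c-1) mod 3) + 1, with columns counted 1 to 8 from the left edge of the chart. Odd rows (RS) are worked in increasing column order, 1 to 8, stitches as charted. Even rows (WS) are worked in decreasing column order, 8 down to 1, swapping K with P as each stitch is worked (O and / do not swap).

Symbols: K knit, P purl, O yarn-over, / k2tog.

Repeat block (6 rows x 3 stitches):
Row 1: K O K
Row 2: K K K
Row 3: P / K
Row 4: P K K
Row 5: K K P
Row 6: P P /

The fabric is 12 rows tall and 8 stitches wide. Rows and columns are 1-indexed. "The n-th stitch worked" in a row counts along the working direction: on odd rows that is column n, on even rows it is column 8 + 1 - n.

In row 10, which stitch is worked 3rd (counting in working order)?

Row 10: (10-1) mod 6 = 3, so use chart row 4. Even row -> WS.
Chart row 4 tiled across columns 1-8: P K K P K K P K
WS row: flip the tiled sequence (start at column 8) and apply K<->P; O and / stay.
Row 10 as worked: P K P P K P P K
Counting 3 along the worked row gives P.

Result:
P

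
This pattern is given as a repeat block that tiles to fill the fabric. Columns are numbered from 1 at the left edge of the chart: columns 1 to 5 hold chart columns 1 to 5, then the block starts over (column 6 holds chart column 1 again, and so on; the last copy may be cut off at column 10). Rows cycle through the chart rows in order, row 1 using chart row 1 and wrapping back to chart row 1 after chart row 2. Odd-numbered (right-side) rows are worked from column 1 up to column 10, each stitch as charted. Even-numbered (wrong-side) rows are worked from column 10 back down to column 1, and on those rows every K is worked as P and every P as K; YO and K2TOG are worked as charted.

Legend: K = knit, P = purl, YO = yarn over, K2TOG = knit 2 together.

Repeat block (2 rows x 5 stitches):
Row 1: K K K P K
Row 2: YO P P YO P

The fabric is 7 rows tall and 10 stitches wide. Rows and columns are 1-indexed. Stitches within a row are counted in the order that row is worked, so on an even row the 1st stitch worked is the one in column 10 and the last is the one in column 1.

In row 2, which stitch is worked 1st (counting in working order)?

Stitch:
K

Derivation:
For row 2: chart row = ((2-1) mod 2) + 1 = 2; this is a WS (even) row.
Chart row 2 tiled across columns 1-10: YO P P YO P YO P P YO P
WS: work from column 10 back to column 1 (reverse the tiled row), swapping K<->P (YO and K2TOG unchanged).
Row 2 as worked: K YO K K YO K YO K K YO
Counting 1 along the worked row gives K.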